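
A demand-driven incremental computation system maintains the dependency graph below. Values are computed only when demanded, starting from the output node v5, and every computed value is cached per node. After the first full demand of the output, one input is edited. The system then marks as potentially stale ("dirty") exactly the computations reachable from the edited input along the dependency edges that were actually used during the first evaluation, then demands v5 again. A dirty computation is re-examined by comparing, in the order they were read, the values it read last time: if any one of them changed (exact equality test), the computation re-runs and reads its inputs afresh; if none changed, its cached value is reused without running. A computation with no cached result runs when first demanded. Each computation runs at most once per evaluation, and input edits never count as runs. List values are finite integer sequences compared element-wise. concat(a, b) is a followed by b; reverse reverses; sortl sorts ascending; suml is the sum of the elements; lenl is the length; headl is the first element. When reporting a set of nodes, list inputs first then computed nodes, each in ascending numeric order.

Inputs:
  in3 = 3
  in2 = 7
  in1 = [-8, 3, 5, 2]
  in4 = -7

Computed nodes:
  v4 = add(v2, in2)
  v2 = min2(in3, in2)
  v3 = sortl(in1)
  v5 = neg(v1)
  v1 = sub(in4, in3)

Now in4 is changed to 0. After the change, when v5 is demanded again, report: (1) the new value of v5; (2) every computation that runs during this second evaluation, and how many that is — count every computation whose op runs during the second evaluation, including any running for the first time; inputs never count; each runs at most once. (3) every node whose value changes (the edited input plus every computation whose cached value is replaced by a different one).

New value of v5: 3.
Computations that run: v1, v5 — 2 in total.
Values that change: in4, v1, v5.

First evaluation (everything demanded from the output):
  v1 = sub(-7, 3) = -10
  v5 = neg(-10) = 10

Propagation after the edit:
  v1: runs — in4 -7->0; result -3.
  v5: runs — v1 -10->-3; result 3.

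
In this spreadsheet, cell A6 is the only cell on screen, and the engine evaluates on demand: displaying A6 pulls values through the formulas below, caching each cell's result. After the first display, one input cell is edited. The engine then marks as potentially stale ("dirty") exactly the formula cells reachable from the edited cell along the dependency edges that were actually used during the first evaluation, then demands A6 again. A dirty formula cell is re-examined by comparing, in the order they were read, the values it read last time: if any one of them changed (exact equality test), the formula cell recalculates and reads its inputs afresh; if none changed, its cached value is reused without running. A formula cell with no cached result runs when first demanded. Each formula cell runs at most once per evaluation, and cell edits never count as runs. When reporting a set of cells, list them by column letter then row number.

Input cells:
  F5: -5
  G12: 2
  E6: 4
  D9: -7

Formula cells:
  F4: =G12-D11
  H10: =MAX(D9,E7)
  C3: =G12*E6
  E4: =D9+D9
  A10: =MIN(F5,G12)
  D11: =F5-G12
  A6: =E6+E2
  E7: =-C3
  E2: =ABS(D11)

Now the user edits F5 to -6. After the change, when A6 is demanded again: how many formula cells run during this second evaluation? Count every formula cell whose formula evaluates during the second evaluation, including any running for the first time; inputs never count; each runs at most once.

Initial pass — values computed on the first demand:
  D11 = -5 - 2 = -7
  E2 = ABS(-7) = 7
  A6 = 4 + 7 = 11

Second demand — change propagation:
  D11: re-runs because F5 -5->-6; new result -8.
  E2: re-runs because D11 -7->-8; new result 8.
  A6: re-runs because E2 7->8; new result 12.

Run set: A6, D11, E2 (3 run).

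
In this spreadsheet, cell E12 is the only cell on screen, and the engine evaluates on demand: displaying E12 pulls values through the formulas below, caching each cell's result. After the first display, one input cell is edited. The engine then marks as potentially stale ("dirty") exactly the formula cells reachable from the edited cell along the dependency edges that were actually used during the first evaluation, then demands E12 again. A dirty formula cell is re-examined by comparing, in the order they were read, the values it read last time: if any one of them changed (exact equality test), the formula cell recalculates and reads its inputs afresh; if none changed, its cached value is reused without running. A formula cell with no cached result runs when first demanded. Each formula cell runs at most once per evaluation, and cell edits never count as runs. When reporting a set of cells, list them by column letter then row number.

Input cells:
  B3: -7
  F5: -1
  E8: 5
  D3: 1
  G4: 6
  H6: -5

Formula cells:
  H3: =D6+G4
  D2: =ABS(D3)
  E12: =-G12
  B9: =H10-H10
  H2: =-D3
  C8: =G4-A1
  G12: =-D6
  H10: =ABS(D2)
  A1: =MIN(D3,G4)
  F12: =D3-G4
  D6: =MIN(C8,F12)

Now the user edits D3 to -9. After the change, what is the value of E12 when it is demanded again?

E12 now evaluates to -15.

Initial pass — values computed on the first demand:
  A1 = MIN(1, 6) = 1
  C8 = 6 - 1 = 5
  F12 = 1 - 6 = -5
  D6 = MIN(5, -5) = -5
  G12 = -(-5) = 5
  E12 = -(5) = -5

Second demand — change propagation:
  A1: re-runs because D3 1->-9; new result -9.
  C8: re-runs because A1 1->-9; new result 15.
  F12: re-runs because D3 1->-9; new result -15.
  D6: re-runs because C8 5->15; F12 -5->-15; new result -15.
  G12: re-runs because D6 -5->-15; new result 15.
  E12: re-runs because G12 5->15; new result -15.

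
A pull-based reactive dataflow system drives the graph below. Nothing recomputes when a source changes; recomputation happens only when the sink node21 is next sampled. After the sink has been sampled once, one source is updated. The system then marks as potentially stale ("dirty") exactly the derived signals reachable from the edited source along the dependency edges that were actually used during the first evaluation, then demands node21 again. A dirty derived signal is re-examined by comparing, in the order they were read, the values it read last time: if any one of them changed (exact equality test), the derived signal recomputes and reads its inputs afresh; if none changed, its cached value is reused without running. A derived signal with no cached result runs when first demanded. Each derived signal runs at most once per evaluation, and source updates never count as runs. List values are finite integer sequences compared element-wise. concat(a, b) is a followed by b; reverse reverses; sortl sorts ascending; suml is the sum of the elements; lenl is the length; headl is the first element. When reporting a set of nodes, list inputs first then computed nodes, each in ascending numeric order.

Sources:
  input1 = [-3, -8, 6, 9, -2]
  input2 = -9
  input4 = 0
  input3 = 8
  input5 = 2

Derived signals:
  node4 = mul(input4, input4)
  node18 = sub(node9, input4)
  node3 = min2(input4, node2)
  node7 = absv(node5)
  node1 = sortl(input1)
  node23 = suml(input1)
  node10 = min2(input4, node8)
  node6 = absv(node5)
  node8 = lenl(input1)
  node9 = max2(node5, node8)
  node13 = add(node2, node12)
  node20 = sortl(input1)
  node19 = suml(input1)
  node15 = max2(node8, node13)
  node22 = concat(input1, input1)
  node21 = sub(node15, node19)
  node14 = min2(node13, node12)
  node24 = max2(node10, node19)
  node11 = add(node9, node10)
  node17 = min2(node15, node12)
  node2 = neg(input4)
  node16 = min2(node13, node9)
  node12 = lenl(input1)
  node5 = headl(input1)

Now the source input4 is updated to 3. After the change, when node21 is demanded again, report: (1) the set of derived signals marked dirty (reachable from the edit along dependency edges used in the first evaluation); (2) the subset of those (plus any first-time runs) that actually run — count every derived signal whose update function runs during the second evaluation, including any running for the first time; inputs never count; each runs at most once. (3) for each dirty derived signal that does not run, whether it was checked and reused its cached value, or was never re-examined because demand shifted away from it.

Marked dirty: node2, node13, node15, node21.
Derived signals that run: node2, node13, node15 — 3 in total.
Checked but reused from cache: node21.
Key observation: the change is absorbed at node15 — it re-runs but produces the same value, and the output's value is unchanged.

First evaluation (everything demanded from the output):
  node2 = neg(0) = 0
  node8 = lenl([-3, -8, 6, 9, -2]) = 5
  node12 = lenl([-3, -8, 6, 9, -2]) = 5
  node13 = add(0, 5) = 5
  node15 = max2(5, 5) = 5
  node19 = suml([-3, -8, 6, 9, -2]) = 2
  node21 = sub(5, 2) = 3

Propagation after the edit:
  node2: runs — input4 0->3; result -3.
  node13: runs — node2 0->-3; result 2.
  node15: runs — node13 5->2; result 5 (same value as before).
  node21: checked — values it read are unchanged (node15 unchanged, node19 unchanged); reused cached 3 without running.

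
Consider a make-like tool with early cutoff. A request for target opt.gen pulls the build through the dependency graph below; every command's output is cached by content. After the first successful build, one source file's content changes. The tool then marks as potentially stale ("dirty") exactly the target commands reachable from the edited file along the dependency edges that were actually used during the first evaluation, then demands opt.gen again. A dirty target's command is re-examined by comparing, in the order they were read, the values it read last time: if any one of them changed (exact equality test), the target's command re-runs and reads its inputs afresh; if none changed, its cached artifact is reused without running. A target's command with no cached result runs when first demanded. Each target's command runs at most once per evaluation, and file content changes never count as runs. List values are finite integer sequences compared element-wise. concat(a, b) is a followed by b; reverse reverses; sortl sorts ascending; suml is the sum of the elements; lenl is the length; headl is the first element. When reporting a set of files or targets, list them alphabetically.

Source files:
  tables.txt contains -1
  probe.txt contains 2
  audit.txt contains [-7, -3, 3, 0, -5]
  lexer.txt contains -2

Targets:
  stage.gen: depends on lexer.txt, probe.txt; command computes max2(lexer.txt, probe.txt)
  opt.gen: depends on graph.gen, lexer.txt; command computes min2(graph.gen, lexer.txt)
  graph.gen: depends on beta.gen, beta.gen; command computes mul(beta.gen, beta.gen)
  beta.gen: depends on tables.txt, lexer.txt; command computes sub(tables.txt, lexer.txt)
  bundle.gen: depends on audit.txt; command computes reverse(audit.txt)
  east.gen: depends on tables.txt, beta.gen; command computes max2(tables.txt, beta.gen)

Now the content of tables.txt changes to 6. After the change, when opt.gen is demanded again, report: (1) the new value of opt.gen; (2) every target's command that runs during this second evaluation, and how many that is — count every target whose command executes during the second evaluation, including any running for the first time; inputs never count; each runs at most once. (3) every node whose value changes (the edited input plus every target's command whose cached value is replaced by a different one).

First demand of the output computes:
  beta.gen = sub(-1, -2) = 1
  graph.gen = mul(1, 1) = 1
  opt.gen = min2(1, -2) = -2

After the edit, cleaning proceeds:
  beta.gen: a read changed (tables.txt -1->6) — executes, giving 8.
  graph.gen: a read changed (beta.gen 1->8; beta.gen 1->8) — executes, giving 64.
  opt.gen: a read changed (graph.gen 1->64) — executes, giving -2 — identical to its old value.

Demanding opt.gen again yields -2.
3 target commands run: beta.gen, graph.gen, opt.gen.
The nodes whose values change: beta.gen, graph.gen, tables.txt.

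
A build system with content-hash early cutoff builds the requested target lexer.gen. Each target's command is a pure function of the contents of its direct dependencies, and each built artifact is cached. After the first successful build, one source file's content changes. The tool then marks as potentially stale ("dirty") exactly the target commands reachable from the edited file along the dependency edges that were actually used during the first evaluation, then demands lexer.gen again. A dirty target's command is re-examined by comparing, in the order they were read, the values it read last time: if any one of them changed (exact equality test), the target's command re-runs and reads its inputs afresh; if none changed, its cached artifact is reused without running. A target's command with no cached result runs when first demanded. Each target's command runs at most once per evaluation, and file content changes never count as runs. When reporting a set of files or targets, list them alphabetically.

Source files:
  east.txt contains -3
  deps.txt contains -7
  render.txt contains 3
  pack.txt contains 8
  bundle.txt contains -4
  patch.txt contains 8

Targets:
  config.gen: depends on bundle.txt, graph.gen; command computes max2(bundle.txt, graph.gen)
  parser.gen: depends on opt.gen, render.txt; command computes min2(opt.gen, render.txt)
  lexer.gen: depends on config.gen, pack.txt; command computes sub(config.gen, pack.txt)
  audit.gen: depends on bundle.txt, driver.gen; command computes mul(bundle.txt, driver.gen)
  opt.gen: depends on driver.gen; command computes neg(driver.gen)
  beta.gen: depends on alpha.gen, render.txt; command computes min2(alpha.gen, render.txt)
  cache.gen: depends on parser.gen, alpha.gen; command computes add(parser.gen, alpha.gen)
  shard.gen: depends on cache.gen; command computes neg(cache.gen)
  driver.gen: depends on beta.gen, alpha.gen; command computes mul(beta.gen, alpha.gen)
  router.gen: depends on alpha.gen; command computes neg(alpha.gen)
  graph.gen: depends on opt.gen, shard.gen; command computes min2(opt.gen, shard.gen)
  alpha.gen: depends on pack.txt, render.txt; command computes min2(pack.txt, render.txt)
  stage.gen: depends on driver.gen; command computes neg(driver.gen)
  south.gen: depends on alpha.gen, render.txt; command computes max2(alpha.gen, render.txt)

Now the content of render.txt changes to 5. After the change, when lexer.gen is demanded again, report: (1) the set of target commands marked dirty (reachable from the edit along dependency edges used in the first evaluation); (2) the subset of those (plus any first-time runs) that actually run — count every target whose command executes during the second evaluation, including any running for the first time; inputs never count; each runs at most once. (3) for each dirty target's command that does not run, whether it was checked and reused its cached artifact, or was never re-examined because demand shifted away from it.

Marked dirty: alpha.gen, beta.gen, cache.gen, config.gen, driver.gen, graph.gen, lexer.gen, opt.gen, parser.gen, shard.gen.
Target commands that run: alpha.gen, beta.gen, cache.gen, config.gen, driver.gen, graph.gen, opt.gen, parser.gen, shard.gen — 9 in total.
Checked but reused from cache: lexer.gen.
Key observation: the change is absorbed at config.gen — it re-runs but produces the same value, and the output's value is unchanged.

First evaluation (everything demanded from the output):
  alpha.gen = min2(8, 3) = 3
  beta.gen = min2(3, 3) = 3
  driver.gen = mul(3, 3) = 9
  opt.gen = neg(9) = -9
  parser.gen = min2(-9, 3) = -9
  cache.gen = add(-9, 3) = -6
  shard.gen = neg(-6) = 6
  graph.gen = min2(-9, 6) = -9
  config.gen = max2(-4, -9) = -4
  lexer.gen = sub(-4, 8) = -12

Propagation after the edit:
  alpha.gen: runs — render.txt 3->5; result 5.
  beta.gen: runs — alpha.gen 3->5; render.txt 3->5; result 5.
  driver.gen: runs — beta.gen 3->5; alpha.gen 3->5; result 25.
  opt.gen: runs — driver.gen 9->25; result -25.
  parser.gen: runs — opt.gen -9->-25; render.txt 3->5; result -25.
  cache.gen: runs — parser.gen -9->-25; alpha.gen 3->5; result -20.
  shard.gen: runs — cache.gen -6->-20; result 20.
  graph.gen: runs — opt.gen -9->-25; shard.gen 6->20; result -25.
  config.gen: runs — graph.gen -9->-25; result -4 (same value as before).
  lexer.gen: checked — values it read are unchanged (config.gen unchanged, pack.txt unchanged); reused cached -12 without running.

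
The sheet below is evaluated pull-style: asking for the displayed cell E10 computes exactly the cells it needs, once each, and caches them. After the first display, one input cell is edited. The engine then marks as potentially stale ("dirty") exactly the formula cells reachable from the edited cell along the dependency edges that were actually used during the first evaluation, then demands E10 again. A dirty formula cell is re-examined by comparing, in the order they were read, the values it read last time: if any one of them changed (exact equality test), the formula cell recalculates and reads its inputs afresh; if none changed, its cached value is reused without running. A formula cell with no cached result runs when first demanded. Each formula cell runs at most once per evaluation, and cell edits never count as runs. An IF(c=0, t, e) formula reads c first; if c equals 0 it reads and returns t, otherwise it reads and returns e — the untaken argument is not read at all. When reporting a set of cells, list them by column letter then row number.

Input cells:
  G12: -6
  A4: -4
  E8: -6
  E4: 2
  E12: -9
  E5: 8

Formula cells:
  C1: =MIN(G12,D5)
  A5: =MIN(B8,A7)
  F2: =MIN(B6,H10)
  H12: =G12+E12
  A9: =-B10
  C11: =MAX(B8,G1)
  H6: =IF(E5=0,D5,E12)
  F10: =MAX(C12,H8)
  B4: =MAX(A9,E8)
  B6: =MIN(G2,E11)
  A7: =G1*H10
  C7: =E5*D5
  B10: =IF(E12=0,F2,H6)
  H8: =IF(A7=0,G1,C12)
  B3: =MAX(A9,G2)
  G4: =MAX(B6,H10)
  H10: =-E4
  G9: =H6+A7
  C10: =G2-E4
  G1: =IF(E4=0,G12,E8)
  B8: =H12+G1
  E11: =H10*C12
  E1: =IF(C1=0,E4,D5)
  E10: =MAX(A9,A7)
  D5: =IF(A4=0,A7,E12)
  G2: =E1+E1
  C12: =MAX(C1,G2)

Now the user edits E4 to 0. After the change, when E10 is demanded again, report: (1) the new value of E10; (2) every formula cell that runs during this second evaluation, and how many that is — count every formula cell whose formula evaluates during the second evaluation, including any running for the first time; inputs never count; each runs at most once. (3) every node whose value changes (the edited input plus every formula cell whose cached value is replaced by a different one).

First demand of the output computes:
  G1 = IF(E4=0: E4=2 -> else branch E8) = -6
  H6 = IF(E5=0: E5=8 -> else branch E12) = -9
  B10 = IF(E12=0: E12=-9 -> else branch H6) = -9
  A9 = -(-9) = 9
  H10 = -(2) = -2
  A7 = -6 * -2 = 12
  E10 = MAX(9, 12) = 12

After the edit, cleaning proceeds:
  G1: a read changed (E4 2->0) — executes, giving -6 — identical to its old value.
  H10: a read changed (E4 2->0) — executes, giving 0.
  A7: a read changed (H10 -2->0) — executes, giving 0.
  E10: a read changed (A7 12->0) — executes, giving 9.

Demanding E10 again yields 9.
4 formula cells run: A7, E10, G1, H10.
The nodes whose values change: A7, E4, E10, H10.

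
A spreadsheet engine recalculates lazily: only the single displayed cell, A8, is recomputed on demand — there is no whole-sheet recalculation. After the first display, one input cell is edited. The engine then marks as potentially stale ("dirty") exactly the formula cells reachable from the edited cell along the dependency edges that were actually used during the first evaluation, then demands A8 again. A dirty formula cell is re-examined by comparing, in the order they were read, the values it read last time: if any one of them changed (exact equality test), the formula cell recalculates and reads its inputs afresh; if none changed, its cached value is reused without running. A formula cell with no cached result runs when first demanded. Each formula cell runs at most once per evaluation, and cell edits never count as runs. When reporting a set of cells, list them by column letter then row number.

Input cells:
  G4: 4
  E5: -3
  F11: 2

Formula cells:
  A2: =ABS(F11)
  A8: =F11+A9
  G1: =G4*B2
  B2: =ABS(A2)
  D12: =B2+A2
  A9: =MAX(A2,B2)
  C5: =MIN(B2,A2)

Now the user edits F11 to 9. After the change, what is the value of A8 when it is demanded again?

First evaluation (everything demanded from the output):
  A2 = ABS(2) = 2
  B2 = ABS(2) = 2
  A9 = MAX(2, 2) = 2
  A8 = 2 + 2 = 4

Propagation after the edit:
  A2: runs — F11 2->9; result 9.
  B2: runs — A2 2->9; result 9.
  A9: runs — A2 2->9; B2 2->9; result 9.
  A8: runs — F11 2->9; A9 2->9; result 18.

New value of A8: 18.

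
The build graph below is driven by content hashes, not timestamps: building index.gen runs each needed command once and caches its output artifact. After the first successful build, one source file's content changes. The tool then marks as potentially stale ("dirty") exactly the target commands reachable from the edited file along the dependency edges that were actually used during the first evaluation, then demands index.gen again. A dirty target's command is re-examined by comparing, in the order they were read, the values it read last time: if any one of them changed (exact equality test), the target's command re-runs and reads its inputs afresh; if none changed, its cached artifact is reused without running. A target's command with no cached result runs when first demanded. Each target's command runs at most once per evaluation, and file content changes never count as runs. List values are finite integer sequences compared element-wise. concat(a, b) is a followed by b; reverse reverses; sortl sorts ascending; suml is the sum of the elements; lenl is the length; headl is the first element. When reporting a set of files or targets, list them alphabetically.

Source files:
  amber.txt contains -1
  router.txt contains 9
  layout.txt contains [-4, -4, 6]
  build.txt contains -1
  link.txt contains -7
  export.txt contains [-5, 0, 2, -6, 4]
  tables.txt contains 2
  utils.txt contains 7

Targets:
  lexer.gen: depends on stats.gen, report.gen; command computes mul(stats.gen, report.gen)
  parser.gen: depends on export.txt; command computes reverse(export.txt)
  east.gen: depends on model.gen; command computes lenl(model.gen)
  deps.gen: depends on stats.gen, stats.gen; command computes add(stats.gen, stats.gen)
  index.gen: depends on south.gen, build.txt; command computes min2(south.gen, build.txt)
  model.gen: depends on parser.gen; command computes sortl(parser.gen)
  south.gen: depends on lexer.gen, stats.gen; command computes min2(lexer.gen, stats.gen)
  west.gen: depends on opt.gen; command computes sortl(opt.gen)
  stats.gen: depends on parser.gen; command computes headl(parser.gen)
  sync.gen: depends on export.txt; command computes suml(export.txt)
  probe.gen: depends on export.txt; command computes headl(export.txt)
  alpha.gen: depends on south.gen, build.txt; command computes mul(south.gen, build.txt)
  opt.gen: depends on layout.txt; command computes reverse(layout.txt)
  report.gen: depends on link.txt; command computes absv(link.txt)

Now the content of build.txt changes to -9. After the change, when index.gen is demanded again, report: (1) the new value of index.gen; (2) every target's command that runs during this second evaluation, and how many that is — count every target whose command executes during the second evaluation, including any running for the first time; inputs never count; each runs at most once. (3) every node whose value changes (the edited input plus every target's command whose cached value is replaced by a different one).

index.gen now evaluates to -9.
Run set: index.gen (1 run).
Changed values: build.txt, index.gen.

Initial pass — values computed on the first demand:
  parser.gen = reverse([-5, 0, 2, -6, 4]) = [4, -6, 2, 0, -5]
  report.gen = absv(-7) = 7
  stats.gen = headl([4, -6, 2, 0, -5]) = 4
  lexer.gen = mul(4, 7) = 28
  south.gen = min2(28, 4) = 4
  index.gen = min2(4, -1) = -1

Second demand — change propagation:
  index.gen: re-runs because build.txt -1->-9; new result -9.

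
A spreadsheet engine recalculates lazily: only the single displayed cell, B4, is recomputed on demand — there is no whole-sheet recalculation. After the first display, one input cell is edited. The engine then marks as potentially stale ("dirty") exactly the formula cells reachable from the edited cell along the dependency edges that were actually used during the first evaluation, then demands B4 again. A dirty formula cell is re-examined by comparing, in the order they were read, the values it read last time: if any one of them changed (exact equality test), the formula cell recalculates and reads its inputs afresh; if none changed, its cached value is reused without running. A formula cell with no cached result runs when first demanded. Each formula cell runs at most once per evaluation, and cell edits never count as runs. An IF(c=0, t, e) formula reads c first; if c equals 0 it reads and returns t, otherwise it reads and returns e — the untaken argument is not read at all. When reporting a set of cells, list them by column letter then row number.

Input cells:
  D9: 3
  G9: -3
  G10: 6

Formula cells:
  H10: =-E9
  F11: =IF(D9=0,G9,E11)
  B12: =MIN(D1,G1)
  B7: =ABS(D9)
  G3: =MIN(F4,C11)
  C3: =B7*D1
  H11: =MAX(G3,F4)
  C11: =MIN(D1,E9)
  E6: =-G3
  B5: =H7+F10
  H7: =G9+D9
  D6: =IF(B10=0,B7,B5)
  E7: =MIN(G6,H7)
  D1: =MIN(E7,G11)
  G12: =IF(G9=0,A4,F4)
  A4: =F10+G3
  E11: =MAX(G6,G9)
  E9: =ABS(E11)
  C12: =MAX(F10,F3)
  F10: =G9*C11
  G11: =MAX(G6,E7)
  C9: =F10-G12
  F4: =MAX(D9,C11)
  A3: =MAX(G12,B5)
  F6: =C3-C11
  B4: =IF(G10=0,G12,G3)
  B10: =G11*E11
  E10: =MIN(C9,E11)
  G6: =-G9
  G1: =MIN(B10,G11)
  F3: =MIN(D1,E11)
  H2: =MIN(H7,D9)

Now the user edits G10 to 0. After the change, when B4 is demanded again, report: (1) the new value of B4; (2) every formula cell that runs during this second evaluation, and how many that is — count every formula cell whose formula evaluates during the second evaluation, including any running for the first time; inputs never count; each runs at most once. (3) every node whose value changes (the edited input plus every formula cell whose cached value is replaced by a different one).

First evaluation (everything demanded from the output):
  G6 = -(-3) = 3
  E11 = MAX(3, -3) = 3
  E9 = ABS(3) = 3
  H7 = -3 + 3 = 0
  E7 = MIN(3, 0) = 0
  G11 = MAX(3, 0) = 3
  D1 = MIN(0, 3) = 0
  C11 = MIN(0, 3) = 0
  F4 = MAX(3, 0) = 3
  G3 = MIN(3, 0) = 0
  B4 = IF(G10=0: G10=6 -> else branch G3) = 0

Propagation after the edit:
  G12: demanded for the first time — runs, produces 3.
  B4: runs — G10 6->0; result 3.

Key observation: a condition flipped, so demand reaches new nodes — G12 runs for the first time.

New value of B4: 3.
Formula cells that run: B4, G12 — 2 in total.
Values that change: B4, G10.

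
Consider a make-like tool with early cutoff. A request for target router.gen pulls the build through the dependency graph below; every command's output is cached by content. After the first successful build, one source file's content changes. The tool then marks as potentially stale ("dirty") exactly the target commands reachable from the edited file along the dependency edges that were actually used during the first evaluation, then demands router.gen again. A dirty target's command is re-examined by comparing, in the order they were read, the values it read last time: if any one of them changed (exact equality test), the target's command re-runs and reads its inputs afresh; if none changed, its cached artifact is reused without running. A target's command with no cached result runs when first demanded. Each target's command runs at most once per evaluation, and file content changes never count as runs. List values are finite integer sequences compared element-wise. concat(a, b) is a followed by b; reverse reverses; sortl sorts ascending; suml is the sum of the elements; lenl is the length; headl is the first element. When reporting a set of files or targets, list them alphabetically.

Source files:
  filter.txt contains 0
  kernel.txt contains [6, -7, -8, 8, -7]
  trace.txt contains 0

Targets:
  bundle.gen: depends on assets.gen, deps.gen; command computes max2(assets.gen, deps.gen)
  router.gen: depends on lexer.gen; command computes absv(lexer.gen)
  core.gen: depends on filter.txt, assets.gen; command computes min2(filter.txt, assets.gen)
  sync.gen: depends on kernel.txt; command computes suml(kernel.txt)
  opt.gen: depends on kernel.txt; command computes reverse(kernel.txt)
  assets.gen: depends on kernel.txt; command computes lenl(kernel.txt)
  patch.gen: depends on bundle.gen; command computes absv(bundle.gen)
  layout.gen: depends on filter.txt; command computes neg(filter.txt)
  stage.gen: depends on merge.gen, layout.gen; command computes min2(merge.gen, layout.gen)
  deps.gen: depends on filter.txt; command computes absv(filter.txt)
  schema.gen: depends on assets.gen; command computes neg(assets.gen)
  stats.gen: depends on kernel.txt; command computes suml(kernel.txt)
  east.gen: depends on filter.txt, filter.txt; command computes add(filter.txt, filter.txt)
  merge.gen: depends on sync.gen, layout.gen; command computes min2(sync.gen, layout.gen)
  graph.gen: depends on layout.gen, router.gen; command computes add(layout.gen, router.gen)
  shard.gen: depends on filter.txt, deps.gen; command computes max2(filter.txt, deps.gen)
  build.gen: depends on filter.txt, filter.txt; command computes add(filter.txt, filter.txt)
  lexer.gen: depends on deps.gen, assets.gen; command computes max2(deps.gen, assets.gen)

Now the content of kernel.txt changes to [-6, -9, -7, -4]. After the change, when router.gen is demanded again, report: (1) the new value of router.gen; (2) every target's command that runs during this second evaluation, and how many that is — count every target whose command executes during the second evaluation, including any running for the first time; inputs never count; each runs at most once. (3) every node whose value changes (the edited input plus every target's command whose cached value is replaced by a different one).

First demand of the output computes:
  assets.gen = lenl([6, -7, -8, 8, -7]) = 5
  deps.gen = absv(0) = 0
  lexer.gen = max2(0, 5) = 5
  router.gen = absv(5) = 5

After the edit, cleaning proceeds:
  assets.gen: a read changed (kernel.txt [6, -7, -8, 8, -7]->[-6, -9, -7, -4]) — executes, giving 4.
  lexer.gen: a read changed (assets.gen 5->4) — executes, giving 4.
  router.gen: a read changed (lexer.gen 5->4) — executes, giving 4.

Demanding router.gen again yields 4.
3 target commands run: assets.gen, lexer.gen, router.gen.
The nodes whose values change: assets.gen, kernel.txt, lexer.gen, router.gen.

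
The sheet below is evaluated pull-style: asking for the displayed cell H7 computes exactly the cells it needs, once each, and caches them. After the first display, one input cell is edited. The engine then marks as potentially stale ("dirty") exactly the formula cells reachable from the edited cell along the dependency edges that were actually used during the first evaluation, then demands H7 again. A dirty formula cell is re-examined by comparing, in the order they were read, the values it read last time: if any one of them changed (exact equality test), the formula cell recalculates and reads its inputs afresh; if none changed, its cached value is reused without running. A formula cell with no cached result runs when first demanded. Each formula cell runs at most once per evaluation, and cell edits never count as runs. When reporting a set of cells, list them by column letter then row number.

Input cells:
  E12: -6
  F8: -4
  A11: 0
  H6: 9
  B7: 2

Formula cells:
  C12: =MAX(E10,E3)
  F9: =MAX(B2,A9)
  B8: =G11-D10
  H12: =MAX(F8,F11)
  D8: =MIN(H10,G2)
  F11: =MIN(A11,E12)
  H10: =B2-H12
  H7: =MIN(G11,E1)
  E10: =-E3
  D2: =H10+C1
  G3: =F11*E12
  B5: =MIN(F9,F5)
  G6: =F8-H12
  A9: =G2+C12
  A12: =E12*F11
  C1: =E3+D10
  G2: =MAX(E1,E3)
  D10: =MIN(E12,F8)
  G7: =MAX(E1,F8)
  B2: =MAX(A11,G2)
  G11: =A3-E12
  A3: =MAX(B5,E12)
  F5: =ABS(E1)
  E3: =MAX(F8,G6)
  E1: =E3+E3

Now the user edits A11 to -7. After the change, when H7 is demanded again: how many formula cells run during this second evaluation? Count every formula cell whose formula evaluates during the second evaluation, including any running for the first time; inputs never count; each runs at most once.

First demand of the output computes:
  F11 = MIN(0, -6) = -6
  H12 = MAX(-4, -6) = -4
  G6 = -4 - -4 = 0
  E3 = MAX(-4, 0) = 0
  E1 = 0 + 0 = 0
  E10 = -(0) = 0
  C12 = MAX(0, 0) = 0
  F5 = ABS(0) = 0
  G2 = MAX(0, 0) = 0
  A9 = 0 + 0 = 0
  B2 = MAX(0, 0) = 0
  F9 = MAX(0, 0) = 0
  B5 = MIN(0, 0) = 0
  A3 = MAX(0, -6) = 0
  G11 = 0 - -6 = 6
  H7 = MIN(6, 0) = 0

After the edit, cleaning proceeds:
  F11: a read changed (A11 0->-7) — executes, giving -7.
  H12: a read changed (F11 -6->-7) — executes, giving -4 — identical to its old value.
  G6: dirty, but its reads are unchanged (F8 unchanged, H12 unchanged); cached 0 stands.
  E3: dirty, but its reads are unchanged (F8 unchanged, G6 unchanged); cached 0 stands.
  E1: dirty, but its reads are unchanged (E3 unchanged, E3 unchanged); cached 0 stands.
  E10: dirty, but its reads are unchanged (E3 unchanged); cached 0 stands.
  C12: dirty, but its reads are unchanged (E10 unchanged, E3 unchanged); cached 0 stands.
  F5: dirty, but its reads are unchanged (E1 unchanged); cached 0 stands.
  G2: dirty, but its reads are unchanged (E1 unchanged, E3 unchanged); cached 0 stands.
  A9: dirty, but its reads are unchanged (G2 unchanged, C12 unchanged); cached 0 stands.
  B2: a read changed (A11 0->-7) — executes, giving 0 — identical to its old value.
  F9: dirty, but its reads are unchanged (B2 unchanged, A9 unchanged); cached 0 stands.
  B5: dirty, but its reads are unchanged (F9 unchanged, F5 unchanged); cached 0 stands.
  A3: dirty, but its reads are unchanged (B5 unchanged, E12 unchanged); cached 0 stands.
  G11: dirty, but its reads are unchanged (A3 unchanged, E12 unchanged); cached 6 stands.
  H7: dirty, but its reads are unchanged (G11 unchanged, E1 unchanged); cached 0 stands.

Note where the cutoff bites: G6 is checked, finds nothing changed, and keeps its cache.

3 formula cells run: B2, F11, H12.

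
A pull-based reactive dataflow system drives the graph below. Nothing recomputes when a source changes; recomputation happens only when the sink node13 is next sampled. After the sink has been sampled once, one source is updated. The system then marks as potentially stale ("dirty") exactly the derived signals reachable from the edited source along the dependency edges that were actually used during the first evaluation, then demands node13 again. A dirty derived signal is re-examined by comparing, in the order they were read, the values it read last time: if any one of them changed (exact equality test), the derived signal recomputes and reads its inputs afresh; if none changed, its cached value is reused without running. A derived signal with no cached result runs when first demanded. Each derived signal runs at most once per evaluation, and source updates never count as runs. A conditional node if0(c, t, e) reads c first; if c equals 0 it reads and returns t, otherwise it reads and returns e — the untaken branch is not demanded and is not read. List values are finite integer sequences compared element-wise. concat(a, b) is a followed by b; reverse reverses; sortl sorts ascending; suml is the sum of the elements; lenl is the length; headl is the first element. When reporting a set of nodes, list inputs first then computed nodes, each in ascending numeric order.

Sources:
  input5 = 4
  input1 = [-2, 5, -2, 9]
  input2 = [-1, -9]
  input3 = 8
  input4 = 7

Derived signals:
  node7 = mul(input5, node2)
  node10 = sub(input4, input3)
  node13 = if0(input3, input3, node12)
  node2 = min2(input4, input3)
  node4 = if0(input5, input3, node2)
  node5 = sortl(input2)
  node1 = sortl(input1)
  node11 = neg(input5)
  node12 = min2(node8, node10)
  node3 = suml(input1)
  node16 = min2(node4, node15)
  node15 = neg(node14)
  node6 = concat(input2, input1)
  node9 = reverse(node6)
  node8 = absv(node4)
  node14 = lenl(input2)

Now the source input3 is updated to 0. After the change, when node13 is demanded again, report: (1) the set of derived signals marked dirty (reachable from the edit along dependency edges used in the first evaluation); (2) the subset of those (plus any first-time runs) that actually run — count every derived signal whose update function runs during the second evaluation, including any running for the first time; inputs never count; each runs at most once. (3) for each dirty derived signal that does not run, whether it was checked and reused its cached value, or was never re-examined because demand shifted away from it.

Marked dirty: node2, node4, node8, node10, node12, node13.
Derived signals that run: node13 — 1 in total.
Never re-examined (demand shifted away): node2, node4, node8, node10, node12.
Key observation: a condition flipped, so demand moved to the other branch — node2, node4, node8, node10, node12 are never re-examined.

First evaluation (everything demanded from the output):
  node2 = min2(7, 8) = 7
  node4 = if0(input5=4 -> else branch node2) = 7
  node8 = absv(7) = 7
  node10 = sub(7, 8) = -1
  node12 = min2(7, -1) = -1
  node13 = if0(input3=8 -> else branch node12) = -1

Propagation after the edit:
  node2: marked dirty but never re-examined — demand shifted away from it.
  node4: marked dirty but never re-examined — demand shifted away from it.
  node8: marked dirty but never re-examined — demand shifted away from it.
  node10: marked dirty but never re-examined — demand shifted away from it.
  node12: marked dirty but never re-examined — demand shifted away from it.
  node13: runs — input3 8->0; result 0.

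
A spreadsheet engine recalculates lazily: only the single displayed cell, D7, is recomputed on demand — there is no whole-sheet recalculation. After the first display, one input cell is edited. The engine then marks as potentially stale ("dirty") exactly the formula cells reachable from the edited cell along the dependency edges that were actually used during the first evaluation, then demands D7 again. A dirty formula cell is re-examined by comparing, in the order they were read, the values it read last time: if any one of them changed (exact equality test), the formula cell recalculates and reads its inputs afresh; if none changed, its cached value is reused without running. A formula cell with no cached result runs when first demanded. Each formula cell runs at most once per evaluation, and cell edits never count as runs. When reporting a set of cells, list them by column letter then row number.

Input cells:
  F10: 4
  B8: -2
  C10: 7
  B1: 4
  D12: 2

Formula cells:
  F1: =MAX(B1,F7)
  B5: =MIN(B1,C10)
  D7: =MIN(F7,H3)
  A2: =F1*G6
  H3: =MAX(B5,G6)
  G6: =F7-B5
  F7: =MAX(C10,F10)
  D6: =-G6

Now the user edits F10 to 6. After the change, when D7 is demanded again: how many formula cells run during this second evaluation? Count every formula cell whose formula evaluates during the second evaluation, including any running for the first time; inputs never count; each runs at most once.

First evaluation (everything demanded from the output):
  B5 = MIN(4, 7) = 4
  F7 = MAX(7, 4) = 7
  G6 = 7 - 4 = 3
  H3 = MAX(4, 3) = 4
  D7 = MIN(7, 4) = 4

Propagation after the edit:
  F7: runs — F10 4->6; result 7 (same value as before).
  G6: checked — values it read are unchanged (F7 unchanged, B5 unchanged); reused cached 3 without running.
  H3: checked — values it read are unchanged (B5 unchanged, G6 unchanged); reused cached 4 without running.
  D7: checked — values it read are unchanged (F7 unchanged, H3 unchanged); reused cached 4 without running.

Key observation: the change is absorbed at F7 — it re-runs but produces the same value, and the output's value is unchanged.

Formula cells that run: F7 — 1 in total.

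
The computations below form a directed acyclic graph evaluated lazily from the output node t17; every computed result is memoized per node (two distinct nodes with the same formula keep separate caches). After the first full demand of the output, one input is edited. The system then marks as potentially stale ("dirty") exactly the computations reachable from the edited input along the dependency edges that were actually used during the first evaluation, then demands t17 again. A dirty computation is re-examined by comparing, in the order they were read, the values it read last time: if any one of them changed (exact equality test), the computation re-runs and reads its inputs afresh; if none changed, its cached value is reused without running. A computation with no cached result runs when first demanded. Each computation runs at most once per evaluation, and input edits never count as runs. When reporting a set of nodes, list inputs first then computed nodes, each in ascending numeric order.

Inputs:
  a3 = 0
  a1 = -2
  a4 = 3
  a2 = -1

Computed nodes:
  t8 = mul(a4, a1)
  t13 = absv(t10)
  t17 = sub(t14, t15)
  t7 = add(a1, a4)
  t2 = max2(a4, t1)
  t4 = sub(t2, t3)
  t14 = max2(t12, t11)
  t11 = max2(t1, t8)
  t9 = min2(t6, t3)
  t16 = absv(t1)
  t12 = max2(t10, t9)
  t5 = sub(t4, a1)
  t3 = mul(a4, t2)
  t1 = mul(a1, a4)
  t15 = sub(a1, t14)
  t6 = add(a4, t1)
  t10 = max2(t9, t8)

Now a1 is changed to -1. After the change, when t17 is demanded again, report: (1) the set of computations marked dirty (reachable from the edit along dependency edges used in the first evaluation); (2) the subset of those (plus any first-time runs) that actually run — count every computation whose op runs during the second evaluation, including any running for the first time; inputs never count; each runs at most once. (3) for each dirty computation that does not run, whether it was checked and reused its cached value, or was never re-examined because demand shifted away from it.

The edit dirties: t1, t2, t3, t6, t8, t9, t10, t11, t12, t14, t15, t17.
11 computations run: t1, t2, t6, t8, t9, t10, t11, t12, t14, t15, t17.
Cache hits after checking: t3.
Note where the cutoff bites: t3 is checked, finds nothing changed, and keeps its cache.

First demand of the output computes:
  t1 = mul(-2, 3) = -6
  t2 = max2(3, -6) = 3
  t3 = mul(3, 3) = 9
  t6 = add(3, -6) = -3
  t8 = mul(3, -2) = -6
  t9 = min2(-3, 9) = -3
  t10 = max2(-3, -6) = -3
  t11 = max2(-6, -6) = -6
  t12 = max2(-3, -3) = -3
  t14 = max2(-3, -6) = -3
  t15 = sub(-2, -3) = 1
  t17 = sub(-3, 1) = -4

After the edit, cleaning proceeds:
  t1: a read changed (a1 -2->-1) — executes, giving -3.
  t2: a read changed (t1 -6->-3) — executes, giving 3 — identical to its old value.
  t3: dirty, but its reads are unchanged (a4 unchanged, t2 unchanged); cached 9 stands.
  t6: a read changed (t1 -6->-3) — executes, giving 0.
  t8: a read changed (a1 -2->-1) — executes, giving -3.
  t9: a read changed (t6 -3->0) — executes, giving 0.
  t10: a read changed (t9 -3->0; t8 -6->-3) — executes, giving 0.
  t11: a read changed (t1 -6->-3; t8 -6->-3) — executes, giving -3.
  t12: a read changed (t10 -3->0; t9 -3->0) — executes, giving 0.
  t14: a read changed (t12 -3->0; t11 -6->-3) — executes, giving 0.
  t15: a read changed (a1 -2->-1; t14 -3->0) — executes, giving -1.
  t17: a read changed (t14 -3->0; t15 1->-1) — executes, giving 1.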